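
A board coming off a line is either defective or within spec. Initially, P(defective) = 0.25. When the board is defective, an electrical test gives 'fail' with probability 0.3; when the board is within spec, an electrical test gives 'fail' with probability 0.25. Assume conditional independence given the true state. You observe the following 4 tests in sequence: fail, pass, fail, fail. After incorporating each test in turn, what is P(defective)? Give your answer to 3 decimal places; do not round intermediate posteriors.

After 'fail': P(defective) = 0.3·0.2500 / (0.3·0.2500 + 0.25·0.7500) ≈ 0.2857
After 'pass': P(defective) = 0.7·0.2857 / (0.7·0.2857 + 0.75·0.7143) ≈ 0.2718
After 'fail': P(defective) = 0.3·0.2718 / (0.3·0.2718 + 0.25·0.7282) ≈ 0.3094
After 'fail': P(defective) = 0.3·0.3094 / (0.3·0.3094 + 0.25·0.6906) ≈ 0.3496

0.350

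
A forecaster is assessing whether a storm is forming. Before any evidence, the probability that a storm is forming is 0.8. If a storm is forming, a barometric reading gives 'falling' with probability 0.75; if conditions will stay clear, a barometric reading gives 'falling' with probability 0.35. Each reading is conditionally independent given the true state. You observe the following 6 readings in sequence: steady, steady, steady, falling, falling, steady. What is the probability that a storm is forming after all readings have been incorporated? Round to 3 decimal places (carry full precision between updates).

Apply Bayes' rule sequentially, carrying P(storm) forward.
After 'steady': P(storm) = 0.25·0.8000 / (0.25·0.8000 + 0.65·0.2000) ≈ 0.6061
After 'steady': P(storm) = 0.25·0.6061 / (0.25·0.6061 + 0.65·0.3939) ≈ 0.3717
After 'steady': P(storm) = 0.25·0.3717 / (0.25·0.3717 + 0.65·0.6283) ≈ 0.1854
After 'falling': P(storm) = 0.75·0.1854 / (0.75·0.1854 + 0.35·0.8146) ≈ 0.3278
After 'falling': P(storm) = 0.75·0.3278 / (0.75·0.3278 + 0.35·0.6722) ≈ 0.5110
After 'steady': P(storm) = 0.25·0.5110 / (0.25·0.5110 + 0.65·0.4890) ≈ 0.2867

0.287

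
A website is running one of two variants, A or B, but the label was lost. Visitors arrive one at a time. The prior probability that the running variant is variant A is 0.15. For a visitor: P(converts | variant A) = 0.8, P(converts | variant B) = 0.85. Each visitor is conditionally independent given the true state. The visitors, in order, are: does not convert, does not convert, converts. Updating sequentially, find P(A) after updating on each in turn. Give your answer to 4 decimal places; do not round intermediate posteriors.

After 'does not convert': P(A) = 0.2·0.1500 / (0.2·0.1500 + 0.15·0.8500) ≈ 0.1905
After 'does not convert': P(A) = 0.2·0.1905 / (0.2·0.1905 + 0.15·0.8095) ≈ 0.2388
After 'converts': P(A) = 0.8·0.2388 / (0.8·0.2388 + 0.85·0.7612) ≈ 0.2280

0.2280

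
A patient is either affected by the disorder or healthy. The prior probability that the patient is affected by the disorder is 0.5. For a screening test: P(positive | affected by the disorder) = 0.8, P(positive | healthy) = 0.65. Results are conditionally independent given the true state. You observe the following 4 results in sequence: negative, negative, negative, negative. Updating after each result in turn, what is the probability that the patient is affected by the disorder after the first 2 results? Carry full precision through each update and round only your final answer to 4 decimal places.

After 'negative': P(affected) = 0.2·0.5000 / (0.2·0.5000 + 0.35·0.5000) ≈ 0.3636
After 'negative': P(affected) = 0.2·0.3636 / (0.2·0.3636 + 0.35·0.6364) ≈ 0.2462

0.2462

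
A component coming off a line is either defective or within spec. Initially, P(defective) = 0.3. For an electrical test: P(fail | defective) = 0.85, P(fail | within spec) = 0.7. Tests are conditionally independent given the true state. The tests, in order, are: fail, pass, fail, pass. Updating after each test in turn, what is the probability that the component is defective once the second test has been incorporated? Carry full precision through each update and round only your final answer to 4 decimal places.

0.2065

Apply Bayes' rule sequentially, carrying P(defective) forward.
After 'fail': P(defective) = 0.85·0.3000 / (0.85·0.3000 + 0.7·0.7000) ≈ 0.3423
After 'pass': P(defective) = 0.15·0.3423 / (0.15·0.3423 + 0.3·0.6577) ≈ 0.2065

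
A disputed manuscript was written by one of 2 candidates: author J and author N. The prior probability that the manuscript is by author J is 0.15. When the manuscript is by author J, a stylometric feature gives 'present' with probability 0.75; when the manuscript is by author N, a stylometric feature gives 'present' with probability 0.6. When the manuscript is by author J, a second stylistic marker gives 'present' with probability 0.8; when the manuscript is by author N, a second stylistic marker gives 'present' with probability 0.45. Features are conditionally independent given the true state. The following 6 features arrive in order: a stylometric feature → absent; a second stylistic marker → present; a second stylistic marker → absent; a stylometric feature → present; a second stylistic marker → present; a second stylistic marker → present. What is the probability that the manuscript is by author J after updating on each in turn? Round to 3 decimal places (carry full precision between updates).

Apply Bayes' rule sequentially, carrying P(author J) forward.
After a stylometric feature='absent': P(author J) = 0.25·0.1500 / (0.25·0.1500 + 0.4·0.8500) ≈ 0.0993
After a second stylistic marker='present': P(author J) = 0.8·0.0993 / (0.8·0.0993 + 0.45·0.9007) ≈ 0.1639
After a second stylistic marker='absent': P(author J) = 0.2·0.1639 / (0.2·0.1639 + 0.55·0.8361) ≈ 0.0666
After a stylometric feature='present': P(author J) = 0.75·0.0666 / (0.75·0.0666 + 0.6·0.9334) ≈ 0.0818
After a second stylistic marker='present': P(author J) = 0.8·0.0818 / (0.8·0.0818 + 0.45·0.9182) ≈ 0.1368
After a second stylistic marker='present': P(author J) = 0.8·0.1368 / (0.8·0.1368 + 0.45·0.8632) ≈ 0.2198

0.220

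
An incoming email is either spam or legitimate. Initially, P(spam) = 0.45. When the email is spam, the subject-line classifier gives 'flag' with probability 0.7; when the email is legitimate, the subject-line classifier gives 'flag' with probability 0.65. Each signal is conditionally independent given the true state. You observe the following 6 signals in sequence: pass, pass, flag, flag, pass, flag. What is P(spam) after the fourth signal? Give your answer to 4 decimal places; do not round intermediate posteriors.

0.4108

Each posterior becomes the prior for the next update.
After 'pass': P(spam) = 0.3·0.4500 / (0.3·0.4500 + 0.35·0.5500) ≈ 0.4122
After 'pass': P(spam) = 0.3·0.4122 / (0.3·0.4122 + 0.35·0.5878) ≈ 0.3754
After 'flag': P(spam) = 0.7·0.3754 / (0.7·0.3754 + 0.65·0.6246) ≈ 0.3930
After 'flag': P(spam) = 0.7·0.3930 / (0.7·0.3930 + 0.65·0.6070) ≈ 0.4108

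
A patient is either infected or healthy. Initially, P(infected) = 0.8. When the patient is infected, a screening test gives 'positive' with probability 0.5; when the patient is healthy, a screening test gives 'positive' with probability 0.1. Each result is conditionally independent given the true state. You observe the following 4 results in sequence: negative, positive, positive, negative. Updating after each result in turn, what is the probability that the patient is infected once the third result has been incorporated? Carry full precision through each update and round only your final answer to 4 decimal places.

0.9823

Each posterior becomes the prior for the next update.
After 'negative': P(infected) = 0.5·0.8000 / (0.5·0.8000 + 0.9·0.2000) ≈ 0.6897
After 'positive': P(infected) = 0.5·0.6897 / (0.5·0.6897 + 0.1·0.3103) ≈ 0.9174
After 'positive': P(infected) = 0.5·0.9174 / (0.5·0.9174 + 0.1·0.0826) ≈ 0.9823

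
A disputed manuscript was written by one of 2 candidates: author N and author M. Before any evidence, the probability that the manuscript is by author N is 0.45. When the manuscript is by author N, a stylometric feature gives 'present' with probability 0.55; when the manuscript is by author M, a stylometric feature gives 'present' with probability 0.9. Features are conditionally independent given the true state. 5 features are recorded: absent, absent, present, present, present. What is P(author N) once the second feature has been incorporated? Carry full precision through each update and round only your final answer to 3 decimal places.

0.943

Each posterior becomes the prior for the next update.
After 'absent': P(author N) = 0.45·0.4500 / (0.45·0.4500 + 0.1·0.5500) ≈ 0.7864
After 'absent': P(author N) = 0.45·0.7864 / (0.45·0.7864 + 0.1·0.2136) ≈ 0.9431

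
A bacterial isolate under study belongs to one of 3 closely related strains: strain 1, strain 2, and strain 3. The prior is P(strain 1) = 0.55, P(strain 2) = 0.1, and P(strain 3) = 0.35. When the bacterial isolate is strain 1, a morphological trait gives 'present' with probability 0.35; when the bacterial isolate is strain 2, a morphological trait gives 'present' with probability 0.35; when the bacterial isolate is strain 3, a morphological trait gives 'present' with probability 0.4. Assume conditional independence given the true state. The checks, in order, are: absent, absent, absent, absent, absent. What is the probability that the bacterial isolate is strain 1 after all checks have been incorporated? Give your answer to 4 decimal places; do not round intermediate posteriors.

0.6218

Each posterior becomes the prior for the next update.
After 'absent': normaliser = 0.65·0.5500 + 0.65·0.1000 + 0.6·0.3500; P(strain 1) ≈ 0.5652, P(strain 2) ≈ 0.1028, P(strain 3) ≈ 0.3320
After 'absent': normaliser = 0.65·0.5652 + 0.65·0.1028 + 0.6·0.3320; P(strain 1) ≈ 0.5800, P(strain 2) ≈ 0.1055, P(strain 3) ≈ 0.3145
After 'absent': normaliser = 0.65·0.5800 + 0.65·0.1055 + 0.6·0.3145; P(strain 1) ≈ 0.5944, P(strain 2) ≈ 0.1081, P(strain 3) ≈ 0.2975
After 'absent': normaliser = 0.65·0.5944 + 0.65·0.1081 + 0.6·0.2975; P(strain 1) ≈ 0.6083, P(strain 2) ≈ 0.1106, P(strain 3) ≈ 0.2811
After 'absent': normaliser = 0.65·0.6083 + 0.65·0.1106 + 0.6·0.2811; P(strain 1) ≈ 0.6218, P(strain 2) ≈ 0.1131, P(strain 3) ≈ 0.2652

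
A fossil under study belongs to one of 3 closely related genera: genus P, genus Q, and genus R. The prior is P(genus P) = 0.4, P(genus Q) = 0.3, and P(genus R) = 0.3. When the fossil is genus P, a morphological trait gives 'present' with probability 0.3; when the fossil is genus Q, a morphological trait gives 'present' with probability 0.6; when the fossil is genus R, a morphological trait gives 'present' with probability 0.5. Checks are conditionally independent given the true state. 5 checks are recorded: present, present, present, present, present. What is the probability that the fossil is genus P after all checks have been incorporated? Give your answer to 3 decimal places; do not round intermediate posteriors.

0.029

Each posterior becomes the prior for the next update.
After 'present': normaliser = 0.3·0.4000 + 0.6·0.3000 + 0.5·0.3000; P(genus P) ≈ 0.2667, P(genus Q) ≈ 0.4000, P(genus R) ≈ 0.3333
After 'present': normaliser = 0.3·0.2667 + 0.6·0.4000 + 0.5·0.3333; P(genus P) ≈ 0.1644, P(genus Q) ≈ 0.4932, P(genus R) ≈ 0.3425
After 'present': normaliser = 0.3·0.1644 + 0.6·0.4932 + 0.5·0.3425; P(genus P) ≈ 0.0955, P(genus Q) ≈ 0.5729, P(genus R) ≈ 0.3316
After 'present': normaliser = 0.3·0.0955 + 0.6·0.5729 + 0.5·0.3316; P(genus P) ≈ 0.0532, P(genus Q) ≈ 0.6387, P(genus R) ≈ 0.3080
After 'present': normaliser = 0.3·0.0532 + 0.6·0.6387 + 0.5·0.3080; P(genus P) ≈ 0.0289, P(genus Q) ≈ 0.6927, P(genus R) ≈ 0.2784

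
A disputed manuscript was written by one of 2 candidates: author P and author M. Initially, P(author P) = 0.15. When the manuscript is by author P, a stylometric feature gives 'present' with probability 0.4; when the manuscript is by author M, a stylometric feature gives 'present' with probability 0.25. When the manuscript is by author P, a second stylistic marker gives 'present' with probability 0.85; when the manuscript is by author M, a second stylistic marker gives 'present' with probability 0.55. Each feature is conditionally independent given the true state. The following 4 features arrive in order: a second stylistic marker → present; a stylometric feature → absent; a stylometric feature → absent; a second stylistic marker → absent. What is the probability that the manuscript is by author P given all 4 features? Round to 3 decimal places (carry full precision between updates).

Each posterior becomes the prior for the next update.
After a second stylistic marker='present': P(author P) = 0.85·0.1500 / (0.85·0.1500 + 0.55·0.8500) ≈ 0.2143
After a stylometric feature='absent': P(author P) = 0.6·0.2143 / (0.6·0.2143 + 0.75·0.7857) ≈ 0.1791
After a stylometric feature='absent': P(author P) = 0.6·0.1791 / (0.6·0.1791 + 0.75·0.8209) ≈ 0.1486
After a second stylistic marker='absent': P(author P) = 0.15·0.1486 / (0.15·0.1486 + 0.45·0.8514) ≈ 0.0550

0.055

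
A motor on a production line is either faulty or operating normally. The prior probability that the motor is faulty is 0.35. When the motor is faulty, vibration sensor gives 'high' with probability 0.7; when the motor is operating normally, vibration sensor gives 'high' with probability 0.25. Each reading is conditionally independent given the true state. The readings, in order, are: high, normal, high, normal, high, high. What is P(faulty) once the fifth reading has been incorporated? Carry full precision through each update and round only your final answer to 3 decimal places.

0.654

After 'high': P(faulty) = 0.7·0.3500 / (0.7·0.3500 + 0.25·0.6500) ≈ 0.6012
After 'normal': P(faulty) = 0.3·0.6012 / (0.3·0.6012 + 0.75·0.3988) ≈ 0.3762
After 'high': P(faulty) = 0.7·0.3762 / (0.7·0.3762 + 0.25·0.6238) ≈ 0.6281
After 'normal': P(faulty) = 0.3·0.6281 / (0.3·0.6281 + 0.75·0.3719) ≈ 0.4031
After 'high': P(faulty) = 0.7·0.4031 / (0.7·0.4031 + 0.25·0.5969) ≈ 0.6541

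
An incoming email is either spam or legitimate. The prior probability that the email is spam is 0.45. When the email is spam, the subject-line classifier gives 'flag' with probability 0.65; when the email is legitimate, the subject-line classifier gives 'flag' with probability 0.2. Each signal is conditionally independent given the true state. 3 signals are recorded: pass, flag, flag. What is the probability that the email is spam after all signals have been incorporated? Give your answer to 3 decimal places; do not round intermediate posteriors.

0.791

After 'pass': P(spam) = 0.35·0.4500 / (0.35·0.4500 + 0.8·0.5500) ≈ 0.2636
After 'flag': P(spam) = 0.65·0.2636 / (0.65·0.2636 + 0.2·0.7364) ≈ 0.5378
After 'flag': P(spam) = 0.65·0.5378 / (0.65·0.5378 + 0.2·0.4622) ≈ 0.7908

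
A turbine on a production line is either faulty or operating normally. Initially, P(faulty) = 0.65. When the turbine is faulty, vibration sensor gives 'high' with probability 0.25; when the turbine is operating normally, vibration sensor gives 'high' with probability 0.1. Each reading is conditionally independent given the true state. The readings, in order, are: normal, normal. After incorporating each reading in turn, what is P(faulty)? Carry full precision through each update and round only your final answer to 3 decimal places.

0.563

After 'normal': P(faulty) = 0.75·0.6500 / (0.75·0.6500 + 0.9·0.3500) ≈ 0.6075
After 'normal': P(faulty) = 0.75·0.6075 / (0.75·0.6075 + 0.9·0.3925) ≈ 0.5633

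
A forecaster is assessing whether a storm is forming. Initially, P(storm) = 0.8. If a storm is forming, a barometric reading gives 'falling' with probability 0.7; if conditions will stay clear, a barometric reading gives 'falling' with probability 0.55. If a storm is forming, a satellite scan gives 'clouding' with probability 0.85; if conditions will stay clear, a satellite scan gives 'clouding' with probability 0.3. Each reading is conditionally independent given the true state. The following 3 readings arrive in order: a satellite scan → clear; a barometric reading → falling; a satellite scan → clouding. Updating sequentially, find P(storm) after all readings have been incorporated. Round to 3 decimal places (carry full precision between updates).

0.756

Each posterior becomes the prior for the next update.
After a satellite scan='clear': P(storm) = 0.15·0.8000 / (0.15·0.8000 + 0.7·0.2000) ≈ 0.4615
After a barometric reading='falling': P(storm) = 0.7·0.4615 / (0.7·0.4615 + 0.55·0.5385) ≈ 0.5217
After a satellite scan='clouding': P(storm) = 0.85·0.5217 / (0.85·0.5217 + 0.3·0.4783) ≈ 0.7556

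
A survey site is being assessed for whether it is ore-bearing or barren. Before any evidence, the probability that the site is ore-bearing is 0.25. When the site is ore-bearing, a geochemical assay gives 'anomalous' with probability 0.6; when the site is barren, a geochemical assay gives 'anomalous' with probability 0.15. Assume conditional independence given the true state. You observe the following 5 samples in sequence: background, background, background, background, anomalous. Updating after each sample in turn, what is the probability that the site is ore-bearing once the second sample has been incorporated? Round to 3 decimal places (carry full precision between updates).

0.069

After 'background': P(ore) = 0.4·0.2500 / (0.4·0.2500 + 0.85·0.7500) ≈ 0.1356
After 'background': P(ore) = 0.4·0.1356 / (0.4·0.1356 + 0.85·0.8644) ≈ 0.0687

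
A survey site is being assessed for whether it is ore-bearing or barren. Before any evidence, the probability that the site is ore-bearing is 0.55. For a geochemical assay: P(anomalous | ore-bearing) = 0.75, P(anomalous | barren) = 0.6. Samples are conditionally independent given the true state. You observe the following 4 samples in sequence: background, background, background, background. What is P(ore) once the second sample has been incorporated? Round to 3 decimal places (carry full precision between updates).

After 'background': P(ore) = 0.25·0.5500 / (0.25·0.5500 + 0.4·0.4500) ≈ 0.4331
After 'background': P(ore) = 0.25·0.4331 / (0.25·0.4331 + 0.4·0.5669) ≈ 0.3231

0.323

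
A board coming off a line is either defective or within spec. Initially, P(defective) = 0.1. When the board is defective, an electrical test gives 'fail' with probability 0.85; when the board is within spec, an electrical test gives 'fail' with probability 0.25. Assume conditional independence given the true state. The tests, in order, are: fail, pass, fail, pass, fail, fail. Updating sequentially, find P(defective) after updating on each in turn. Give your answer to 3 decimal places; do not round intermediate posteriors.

0.373

Apply Bayes' rule sequentially, carrying P(defective) forward.
After 'fail': P(defective) = 0.85·0.1000 / (0.85·0.1000 + 0.25·0.9000) ≈ 0.2742
After 'pass': P(defective) = 0.15·0.2742 / (0.15·0.2742 + 0.75·0.7258) ≈ 0.0702
After 'fail': P(defective) = 0.85·0.0702 / (0.85·0.0702 + 0.25·0.9298) ≈ 0.2044
After 'pass': P(defective) = 0.15·0.2044 / (0.15·0.2044 + 0.75·0.7956) ≈ 0.0489
After 'fail': P(defective) = 0.85·0.0489 / (0.85·0.0489 + 0.25·0.9511) ≈ 0.1487
After 'fail': P(defective) = 0.85·0.1487 / (0.85·0.1487 + 0.25·0.8513) ≈ 0.3726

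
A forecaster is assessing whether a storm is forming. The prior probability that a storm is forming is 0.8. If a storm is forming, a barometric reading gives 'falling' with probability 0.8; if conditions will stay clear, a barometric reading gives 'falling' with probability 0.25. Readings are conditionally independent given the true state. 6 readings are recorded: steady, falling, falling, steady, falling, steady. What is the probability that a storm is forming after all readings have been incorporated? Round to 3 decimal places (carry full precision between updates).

Apply Bayes' rule sequentially, carrying P(storm) forward.
After 'steady': P(storm) = 0.2·0.8000 / (0.2·0.8000 + 0.75·0.2000) ≈ 0.5161
After 'falling': P(storm) = 0.8·0.5161 / (0.8·0.5161 + 0.25·0.4839) ≈ 0.7734
After 'falling': P(storm) = 0.8·0.7734 / (0.8·0.7734 + 0.25·0.2266) ≈ 0.9161
After 'steady': P(storm) = 0.2·0.9161 / (0.2·0.9161 + 0.75·0.0839) ≈ 0.7444
After 'falling': P(storm) = 0.8·0.7444 / (0.8·0.7444 + 0.25·0.2556) ≈ 0.9031
After 'steady': P(storm) = 0.2·0.9031 / (0.2·0.9031 + 0.75·0.0969) ≈ 0.7131

0.713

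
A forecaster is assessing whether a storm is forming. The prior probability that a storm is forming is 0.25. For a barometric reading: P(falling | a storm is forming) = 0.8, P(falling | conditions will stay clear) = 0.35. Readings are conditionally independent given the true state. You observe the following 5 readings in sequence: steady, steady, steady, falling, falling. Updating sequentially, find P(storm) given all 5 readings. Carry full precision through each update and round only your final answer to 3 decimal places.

0.048

After 'steady': P(storm) = 0.2·0.2500 / (0.2·0.2500 + 0.65·0.7500) ≈ 0.0930
After 'steady': P(storm) = 0.2·0.0930 / (0.2·0.0930 + 0.65·0.9070) ≈ 0.0306
After 'steady': P(storm) = 0.2·0.0306 / (0.2·0.0306 + 0.65·0.9694) ≈ 0.0096
After 'falling': P(storm) = 0.8·0.0096 / (0.8·0.0096 + 0.35·0.9904) ≈ 0.0217
After 'falling': P(storm) = 0.8·0.0217 / (0.8·0.0217 + 0.35·0.9783) ≈ 0.0483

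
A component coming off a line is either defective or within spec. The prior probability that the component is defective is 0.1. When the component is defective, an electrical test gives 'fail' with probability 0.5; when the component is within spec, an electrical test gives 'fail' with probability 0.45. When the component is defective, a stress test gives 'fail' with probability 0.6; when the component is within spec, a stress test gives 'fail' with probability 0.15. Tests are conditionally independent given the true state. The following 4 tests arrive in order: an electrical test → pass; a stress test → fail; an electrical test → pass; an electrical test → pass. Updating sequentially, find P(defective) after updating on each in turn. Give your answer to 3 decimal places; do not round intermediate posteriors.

0.250

Apply Bayes' rule sequentially, carrying P(defective) forward.
After an electrical test='pass': P(defective) = 0.5·0.1000 / (0.5·0.1000 + 0.55·0.9000) ≈ 0.0917
After a stress test='fail': P(defective) = 0.6·0.0917 / (0.6·0.0917 + 0.15·0.9083) ≈ 0.2878
After an electrical test='pass': P(defective) = 0.5·0.2878 / (0.5·0.2878 + 0.55·0.7122) ≈ 0.2686
After an electrical test='pass': P(defective) = 0.5·0.2686 / (0.5·0.2686 + 0.55·0.7314) ≈ 0.2503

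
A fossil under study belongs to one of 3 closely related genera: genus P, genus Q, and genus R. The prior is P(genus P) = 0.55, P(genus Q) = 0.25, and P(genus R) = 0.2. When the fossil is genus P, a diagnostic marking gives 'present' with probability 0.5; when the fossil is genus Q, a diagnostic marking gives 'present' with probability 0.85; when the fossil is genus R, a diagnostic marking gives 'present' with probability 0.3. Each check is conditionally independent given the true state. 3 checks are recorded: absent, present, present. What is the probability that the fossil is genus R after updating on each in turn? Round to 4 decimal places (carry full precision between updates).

0.1162

After 'absent': normaliser = 0.5·0.5500 + 0.15·0.2500 + 0.7·0.2000; P(genus P) ≈ 0.6077, P(genus Q) ≈ 0.0829, P(genus R) ≈ 0.3094
After 'present': normaliser = 0.5·0.6077 + 0.85·0.0829 + 0.3·0.3094; P(genus P) ≈ 0.6505, P(genus Q) ≈ 0.1508, P(genus R) ≈ 0.1987
After 'present': normaliser = 0.5·0.6505 + 0.85·0.1508 + 0.3·0.1987; P(genus P) ≈ 0.6340, P(genus Q) ≈ 0.2498, P(genus R) ≈ 0.1162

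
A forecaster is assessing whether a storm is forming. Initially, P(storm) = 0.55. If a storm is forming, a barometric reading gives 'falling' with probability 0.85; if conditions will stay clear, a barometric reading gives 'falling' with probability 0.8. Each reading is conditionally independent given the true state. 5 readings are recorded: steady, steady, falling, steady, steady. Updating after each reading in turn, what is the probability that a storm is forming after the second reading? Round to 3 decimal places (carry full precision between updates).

0.407

After 'steady': P(storm) = 0.15·0.5500 / (0.15·0.5500 + 0.2·0.4500) ≈ 0.4783
After 'steady': P(storm) = 0.15·0.4783 / (0.15·0.4783 + 0.2·0.5217) ≈ 0.4074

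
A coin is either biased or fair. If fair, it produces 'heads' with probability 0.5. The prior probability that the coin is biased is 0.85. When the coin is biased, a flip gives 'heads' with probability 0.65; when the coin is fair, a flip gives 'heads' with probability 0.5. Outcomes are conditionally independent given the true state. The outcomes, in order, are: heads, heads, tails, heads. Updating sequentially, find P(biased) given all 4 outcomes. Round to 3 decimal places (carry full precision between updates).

After 'heads': P(biased) = 0.65·0.8500 / (0.65·0.8500 + 0.5·0.1500) ≈ 0.8805
After 'heads': P(biased) = 0.65·0.8805 / (0.65·0.8805 + 0.5·0.1195) ≈ 0.9055
After 'tails': P(biased) = 0.35·0.9055 / (0.35·0.9055 + 0.5·0.0945) ≈ 0.8702
After 'heads': P(biased) = 0.65·0.8702 / (0.65·0.8702 + 0.5·0.1298) ≈ 0.8971

0.897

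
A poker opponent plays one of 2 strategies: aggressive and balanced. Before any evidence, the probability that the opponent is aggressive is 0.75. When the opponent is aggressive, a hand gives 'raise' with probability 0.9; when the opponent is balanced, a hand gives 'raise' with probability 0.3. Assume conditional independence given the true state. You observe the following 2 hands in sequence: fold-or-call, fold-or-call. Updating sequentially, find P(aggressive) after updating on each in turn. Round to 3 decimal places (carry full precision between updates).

0.058

After 'fold-or-call': P(aggressive) = 0.1·0.7500 / (0.1·0.7500 + 0.7·0.2500) ≈ 0.3000
After 'fold-or-call': P(aggressive) = 0.1·0.3000 / (0.1·0.3000 + 0.7·0.7000) ≈ 0.0577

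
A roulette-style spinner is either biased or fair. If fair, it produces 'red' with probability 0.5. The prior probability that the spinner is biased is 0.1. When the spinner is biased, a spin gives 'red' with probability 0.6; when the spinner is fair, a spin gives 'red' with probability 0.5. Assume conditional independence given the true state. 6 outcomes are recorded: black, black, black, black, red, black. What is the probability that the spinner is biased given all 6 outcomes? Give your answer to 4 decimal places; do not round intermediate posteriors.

After 'black': P(biased) = 0.4·0.1000 / (0.4·0.1000 + 0.5·0.9000) ≈ 0.0816
After 'black': P(biased) = 0.4·0.0816 / (0.4·0.0816 + 0.5·0.9184) ≈ 0.0664
After 'black': P(biased) = 0.4·0.0664 / (0.4·0.0664 + 0.5·0.9336) ≈ 0.0538
After 'black': P(biased) = 0.4·0.0538 / (0.4·0.0538 + 0.5·0.9462) ≈ 0.0435
After 'red': P(biased) = 0.6·0.0435 / (0.6·0.0435 + 0.5·0.9565) ≈ 0.0518
After 'black': P(biased) = 0.4·0.0518 / (0.4·0.0518 + 0.5·0.9482) ≈ 0.0419

0.0419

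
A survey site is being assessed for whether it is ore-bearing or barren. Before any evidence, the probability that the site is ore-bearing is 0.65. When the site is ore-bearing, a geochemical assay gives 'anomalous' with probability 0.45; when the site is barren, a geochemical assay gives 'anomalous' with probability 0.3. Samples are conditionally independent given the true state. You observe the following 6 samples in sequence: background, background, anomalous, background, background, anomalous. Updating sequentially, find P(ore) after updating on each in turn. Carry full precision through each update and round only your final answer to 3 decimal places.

0.614

Apply Bayes' rule sequentially, carrying P(ore) forward.
After 'background': P(ore) = 0.55·0.6500 / (0.55·0.6500 + 0.7·0.3500) ≈ 0.5934
After 'background': P(ore) = 0.55·0.5934 / (0.55·0.5934 + 0.7·0.4066) ≈ 0.5341
After 'anomalous': P(ore) = 0.45·0.5341 / (0.45·0.5341 + 0.3·0.4659) ≈ 0.6323
After 'background': P(ore) = 0.55·0.6323 / (0.55·0.6323 + 0.7·0.3677) ≈ 0.5747
After 'background': P(ore) = 0.55·0.5747 / (0.55·0.5747 + 0.7·0.4253) ≈ 0.5150
After 'anomalous': P(ore) = 0.45·0.5150 / (0.45·0.5150 + 0.3·0.4850) ≈ 0.6143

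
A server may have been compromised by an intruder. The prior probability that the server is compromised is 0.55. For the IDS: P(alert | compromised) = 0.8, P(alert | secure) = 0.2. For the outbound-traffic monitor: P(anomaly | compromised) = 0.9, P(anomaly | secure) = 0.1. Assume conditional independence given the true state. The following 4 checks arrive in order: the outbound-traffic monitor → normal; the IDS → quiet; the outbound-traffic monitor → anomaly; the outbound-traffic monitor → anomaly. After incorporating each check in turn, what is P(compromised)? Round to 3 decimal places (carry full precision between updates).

After the outbound-traffic monitor='normal': P(compromised) = 0.1·0.5500 / (0.1·0.5500 + 0.9·0.4500) ≈ 0.1196
After the IDS='quiet': P(compromised) = 0.2·0.1196 / (0.2·0.1196 + 0.8·0.8804) ≈ 0.0328
After the outbound-traffic monitor='anomaly': P(compromised) = 0.9·0.0328 / (0.9·0.0328 + 0.1·0.9672) ≈ 0.2340
After the outbound-traffic monitor='anomaly': P(compromised) = 0.9·0.2340 / (0.9·0.2340 + 0.1·0.7660) ≈ 0.7333

0.733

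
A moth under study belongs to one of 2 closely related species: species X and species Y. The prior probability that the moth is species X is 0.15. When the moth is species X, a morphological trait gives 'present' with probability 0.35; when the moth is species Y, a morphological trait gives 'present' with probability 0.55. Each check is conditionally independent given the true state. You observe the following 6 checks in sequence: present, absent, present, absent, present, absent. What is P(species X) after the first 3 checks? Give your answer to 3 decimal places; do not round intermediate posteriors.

After 'present': P(species X) = 0.35·0.1500 / (0.35·0.1500 + 0.55·0.8500) ≈ 0.1010
After 'absent': P(species X) = 0.65·0.1010 / (0.65·0.1010 + 0.45·0.8990) ≈ 0.1396
After 'present': P(species X) = 0.35·0.1396 / (0.35·0.1396 + 0.55·0.8604) ≈ 0.0936

0.094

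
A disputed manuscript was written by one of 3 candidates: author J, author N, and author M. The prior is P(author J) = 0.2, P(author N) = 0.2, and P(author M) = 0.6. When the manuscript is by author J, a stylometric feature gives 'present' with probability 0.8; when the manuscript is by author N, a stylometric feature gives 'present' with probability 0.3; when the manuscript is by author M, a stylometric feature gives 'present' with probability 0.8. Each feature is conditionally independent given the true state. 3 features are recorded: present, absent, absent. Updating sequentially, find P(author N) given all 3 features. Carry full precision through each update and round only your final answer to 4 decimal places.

After 'present': normaliser = 0.8·0.2000 + 0.3·0.2000 + 0.8·0.6000; P(author J) ≈ 0.2286, P(author N) ≈ 0.0857, P(author M) ≈ 0.6857
After 'absent': normaliser = 0.2·0.2286 + 0.7·0.0857 + 0.2·0.6857; P(author J) ≈ 0.1882, P(author N) ≈ 0.2471, P(author M) ≈ 0.5647
After 'absent': normaliser = 0.2·0.1882 + 0.7·0.2471 + 0.2·0.5647; P(author J) ≈ 0.1164, P(author N) ≈ 0.5345, P(author M) ≈ 0.3491

0.5345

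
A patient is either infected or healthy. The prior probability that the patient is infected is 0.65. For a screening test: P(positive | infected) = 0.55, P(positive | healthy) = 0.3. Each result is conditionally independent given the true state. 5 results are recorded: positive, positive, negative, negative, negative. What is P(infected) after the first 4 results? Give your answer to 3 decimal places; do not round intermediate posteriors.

0.721

Apply Bayes' rule sequentially, carrying P(infected) forward.
After 'positive': P(infected) = 0.55·0.6500 / (0.55·0.6500 + 0.3·0.3500) ≈ 0.7730
After 'positive': P(infected) = 0.55·0.7730 / (0.55·0.7730 + 0.3·0.2270) ≈ 0.8619
After 'negative': P(infected) = 0.45·0.8619 / (0.45·0.8619 + 0.7·0.1381) ≈ 0.8005
After 'negative': P(infected) = 0.45·0.8005 / (0.45·0.8005 + 0.7·0.1995) ≈ 0.7206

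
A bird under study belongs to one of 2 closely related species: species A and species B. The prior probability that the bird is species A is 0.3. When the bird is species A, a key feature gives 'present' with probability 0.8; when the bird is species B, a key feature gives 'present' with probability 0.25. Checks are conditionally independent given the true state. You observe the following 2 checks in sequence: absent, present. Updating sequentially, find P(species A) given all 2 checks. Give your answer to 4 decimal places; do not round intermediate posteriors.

After 'absent': P(species A) = 0.2·0.3000 / (0.2·0.3000 + 0.75·0.7000) ≈ 0.1026
After 'present': P(species A) = 0.8·0.1026 / (0.8·0.1026 + 0.25·0.8974) ≈ 0.2678

0.2678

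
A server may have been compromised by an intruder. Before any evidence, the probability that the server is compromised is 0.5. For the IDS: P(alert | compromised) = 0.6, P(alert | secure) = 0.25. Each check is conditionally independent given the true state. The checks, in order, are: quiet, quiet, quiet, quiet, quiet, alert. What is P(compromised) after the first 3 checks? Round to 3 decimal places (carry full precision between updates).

0.132

Apply Bayes' rule sequentially, carrying P(compromised) forward.
After 'quiet': P(compromised) = 0.4·0.5000 / (0.4·0.5000 + 0.75·0.5000) ≈ 0.3478
After 'quiet': P(compromised) = 0.4·0.3478 / (0.4·0.3478 + 0.75·0.6522) ≈ 0.2215
After 'quiet': P(compromised) = 0.4·0.2215 / (0.4·0.2215 + 0.75·0.7785) ≈ 0.1317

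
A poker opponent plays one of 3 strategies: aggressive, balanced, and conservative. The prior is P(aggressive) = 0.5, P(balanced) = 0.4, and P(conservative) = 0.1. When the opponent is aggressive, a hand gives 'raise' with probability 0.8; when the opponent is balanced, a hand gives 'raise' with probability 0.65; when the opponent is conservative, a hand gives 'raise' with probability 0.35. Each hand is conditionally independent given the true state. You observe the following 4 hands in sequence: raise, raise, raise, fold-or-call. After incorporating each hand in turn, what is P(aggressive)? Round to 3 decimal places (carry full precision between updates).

0.554

Apply Bayes' rule sequentially, carrying P(aggressive) forward.
After 'raise': normaliser = 0.8·0.5000 + 0.65·0.4000 + 0.35·0.1000; P(aggressive) ≈ 0.5755, P(balanced) ≈ 0.3741, P(conservative) ≈ 0.0504
After 'raise': normaliser = 0.8·0.5755 + 0.65·0.3741 + 0.35·0.0504; P(aggressive) ≈ 0.6384, P(balanced) ≈ 0.3372, P(conservative) ≈ 0.0244
After 'raise': normaliser = 0.8·0.6384 + 0.65·0.3372 + 0.35·0.0244; P(aggressive) ≈ 0.6916, P(balanced) ≈ 0.2968, P(conservative) ≈ 0.0116
After 'fold-or-call': normaliser = 0.2·0.6916 + 0.35·0.2968 + 0.65·0.0116; P(aggressive) ≈ 0.5539, P(balanced) ≈ 0.4159, P(conservative) ≈ 0.0301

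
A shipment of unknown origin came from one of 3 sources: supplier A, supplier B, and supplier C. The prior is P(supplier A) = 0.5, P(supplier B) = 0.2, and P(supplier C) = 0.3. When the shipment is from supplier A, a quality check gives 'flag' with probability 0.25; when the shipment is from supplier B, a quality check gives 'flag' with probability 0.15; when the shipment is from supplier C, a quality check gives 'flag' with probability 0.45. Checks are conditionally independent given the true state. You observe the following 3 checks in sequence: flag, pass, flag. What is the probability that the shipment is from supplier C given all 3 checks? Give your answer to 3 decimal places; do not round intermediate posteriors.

0.551

Apply Bayes' rule sequentially, carrying P(supplier C) forward.
After 'flag': normaliser = 0.25·0.5000 + 0.15·0.2000 + 0.45·0.3000; P(supplier A) ≈ 0.4310, P(supplier B) ≈ 0.1034, P(supplier C) ≈ 0.4655
After 'pass': normaliser = 0.75·0.4310 + 0.85·0.1034 + 0.55·0.4655; P(supplier A) ≈ 0.4845, P(supplier B) ≈ 0.1318, P(supplier C) ≈ 0.3837
After 'flag': normaliser = 0.25·0.4845 + 0.15·0.1318 + 0.45·0.3837; P(supplier A) ≈ 0.3863, P(supplier B) ≈ 0.0630, P(supplier C) ≈ 0.5507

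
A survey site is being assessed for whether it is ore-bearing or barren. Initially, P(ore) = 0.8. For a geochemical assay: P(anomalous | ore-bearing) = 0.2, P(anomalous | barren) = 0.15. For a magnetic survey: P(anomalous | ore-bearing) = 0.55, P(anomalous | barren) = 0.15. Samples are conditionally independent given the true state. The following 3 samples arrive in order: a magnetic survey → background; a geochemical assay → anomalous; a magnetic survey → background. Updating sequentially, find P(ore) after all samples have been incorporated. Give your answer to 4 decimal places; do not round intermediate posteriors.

After a magnetic survey='background': P(ore) = 0.45·0.8000 / (0.45·0.8000 + 0.85·0.2000) ≈ 0.6792
After a geochemical assay='anomalous': P(ore) = 0.2·0.6792 / (0.2·0.6792 + 0.15·0.3208) ≈ 0.7385
After a magnetic survey='background': P(ore) = 0.45·0.7385 / (0.45·0.7385 + 0.85·0.2615) ≈ 0.5992

0.5992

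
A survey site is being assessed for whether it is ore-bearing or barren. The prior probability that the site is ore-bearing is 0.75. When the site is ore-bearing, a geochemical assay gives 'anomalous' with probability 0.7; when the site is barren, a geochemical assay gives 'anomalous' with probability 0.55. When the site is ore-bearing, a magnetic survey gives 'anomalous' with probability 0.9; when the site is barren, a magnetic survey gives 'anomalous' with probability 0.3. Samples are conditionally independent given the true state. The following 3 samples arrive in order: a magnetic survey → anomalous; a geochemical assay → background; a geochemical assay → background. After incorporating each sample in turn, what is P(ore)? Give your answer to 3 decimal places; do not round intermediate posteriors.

0.800

After a magnetic survey='anomalous': P(ore) = 0.9·0.7500 / (0.9·0.7500 + 0.3·0.2500) ≈ 0.9000
After a geochemical assay='background': P(ore) = 0.3·0.9000 / (0.3·0.9000 + 0.45·0.1000) ≈ 0.8571
After a geochemical assay='background': P(ore) = 0.3·0.8571 / (0.3·0.8571 + 0.45·0.1429) ≈ 0.8000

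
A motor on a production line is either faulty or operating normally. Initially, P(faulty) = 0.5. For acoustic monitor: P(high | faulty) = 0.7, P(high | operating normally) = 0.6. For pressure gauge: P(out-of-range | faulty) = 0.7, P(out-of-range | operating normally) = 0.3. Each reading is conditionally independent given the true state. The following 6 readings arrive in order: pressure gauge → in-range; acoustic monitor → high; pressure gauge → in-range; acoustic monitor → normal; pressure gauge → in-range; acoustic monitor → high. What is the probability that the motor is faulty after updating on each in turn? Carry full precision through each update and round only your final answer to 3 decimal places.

0.074

After pressure gauge='in-range': P(faulty) = 0.3·0.5000 / (0.3·0.5000 + 0.7·0.5000) ≈ 0.3000
After acoustic monitor='high': P(faulty) = 0.7·0.3000 / (0.7·0.3000 + 0.6·0.7000) ≈ 0.3333
After pressure gauge='in-range': P(faulty) = 0.3·0.3333 / (0.3·0.3333 + 0.7·0.6667) ≈ 0.1765
After acoustic monitor='normal': P(faulty) = 0.3·0.1765 / (0.3·0.1765 + 0.4·0.8235) ≈ 0.1385
After pressure gauge='in-range': P(faulty) = 0.3·0.1385 / (0.3·0.1385 + 0.7·0.8615) ≈ 0.0644
After acoustic monitor='high': P(faulty) = 0.7·0.0644 / (0.7·0.0644 + 0.6·0.9356) ≈ 0.0744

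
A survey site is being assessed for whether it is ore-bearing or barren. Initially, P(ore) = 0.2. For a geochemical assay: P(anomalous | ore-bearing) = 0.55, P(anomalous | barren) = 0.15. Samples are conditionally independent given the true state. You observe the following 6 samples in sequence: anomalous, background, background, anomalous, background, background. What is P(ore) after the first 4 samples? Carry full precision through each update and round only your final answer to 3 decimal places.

After 'anomalous': P(ore) = 0.55·0.2000 / (0.55·0.2000 + 0.15·0.8000) ≈ 0.4783
After 'background': P(ore) = 0.45·0.4783 / (0.45·0.4783 + 0.85·0.5217) ≈ 0.3267
After 'background': P(ore) = 0.45·0.3267 / (0.45·0.3267 + 0.85·0.6733) ≈ 0.2044
After 'anomalous': P(ore) = 0.55·0.2044 / (0.55·0.2044 + 0.15·0.7956) ≈ 0.4851

0.485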